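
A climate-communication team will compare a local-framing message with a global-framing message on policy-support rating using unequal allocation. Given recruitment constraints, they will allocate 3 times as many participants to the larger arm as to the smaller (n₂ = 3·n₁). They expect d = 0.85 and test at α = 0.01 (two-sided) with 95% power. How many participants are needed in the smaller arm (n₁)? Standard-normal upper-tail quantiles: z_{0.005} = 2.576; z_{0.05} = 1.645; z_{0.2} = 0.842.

n₁ = 33

With allocation ratio k = n₂/n₁ = 3, Var(x̄₁−x̄₂) = σ²(1/n₁ + 1/(k·n₁)) = σ²·(k+1)/(k·n₁).
So n₁ = (1 + 1/k)·((z_{α/2} + z_β)/d)² = 1.333 × (4.221/0.85)².
n₁ = 1.333 × 24.66 = 32.9.
Round up: n₁ = 33, giving n₂ = 3 × 33 = 99.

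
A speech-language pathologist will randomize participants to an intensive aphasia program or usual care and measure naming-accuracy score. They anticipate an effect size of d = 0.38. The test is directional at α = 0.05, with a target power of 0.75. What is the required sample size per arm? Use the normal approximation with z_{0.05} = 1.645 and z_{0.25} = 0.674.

For two independent groups with equal n: n = 2·((z_{α} + z_β) / d)².
z_{α} + z_β = 1.645 + 0.674 = 2.319.
n = 2 × (2.319 / 0.38)² = 2 × 6.103² = 2 × 37.24 = 74.5.
Round up to the next whole participant.

n = 75 per group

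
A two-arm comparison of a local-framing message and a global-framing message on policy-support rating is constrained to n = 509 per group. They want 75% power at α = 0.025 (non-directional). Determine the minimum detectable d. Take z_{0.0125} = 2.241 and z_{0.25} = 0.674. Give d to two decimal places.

For two independent groups of n = 509 each: d_min = (z_{α/2} + z_β)·√(2/n).
z-sum = 2.241 + 0.674 = 2.915.
d_min = 2.915 × √(2/509) = 2.915 × 0.0627 = 0.183.

d_min ≈ 0.18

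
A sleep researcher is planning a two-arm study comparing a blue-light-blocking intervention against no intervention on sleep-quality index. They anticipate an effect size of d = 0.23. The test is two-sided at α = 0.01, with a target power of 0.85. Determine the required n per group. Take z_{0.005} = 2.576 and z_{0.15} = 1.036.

n = 494 per group

For two independent groups with equal n: n = 2·((z_{α/2} + z_β) / d)².
z_{α/2} + z_β = 2.576 + 1.036 = 3.612.
n = 2 × (3.612 / 0.23)² = 2 × 15.704² = 2 × 246.63 = 493.3.
Round up to the next whole participant.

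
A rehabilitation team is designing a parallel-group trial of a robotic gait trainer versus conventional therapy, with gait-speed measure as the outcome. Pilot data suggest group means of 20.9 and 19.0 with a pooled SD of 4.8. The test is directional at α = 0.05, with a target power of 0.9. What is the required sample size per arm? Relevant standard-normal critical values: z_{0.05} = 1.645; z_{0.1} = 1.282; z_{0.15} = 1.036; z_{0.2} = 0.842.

Cohen's d = |M₁ − M₂| / SD_pooled = |20.9 − 19.0| / 4.8 = 1.9 / 4.8 = 0.396.
For two independent groups with equal n: n = 2·((z_{α} + z_β) / d)².
z_{α} + z_β = 1.645 + 1.282 = 2.927.
n = 2 × (2.927 / 0.396)² = 2 × 7.391² = 2 × 54.63 = 109.3.
Round up to the next whole participant.

n = 110 per group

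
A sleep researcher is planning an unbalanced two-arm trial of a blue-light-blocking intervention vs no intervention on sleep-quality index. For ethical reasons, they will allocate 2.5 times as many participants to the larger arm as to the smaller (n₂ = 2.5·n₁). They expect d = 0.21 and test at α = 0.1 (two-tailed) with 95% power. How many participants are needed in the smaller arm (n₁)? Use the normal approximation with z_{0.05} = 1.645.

n₁ = 344

With allocation ratio k = n₂/n₁ = 2.5, Var(x̄₁−x̄₂) = σ²(1/n₁ + 1/(k·n₁)) = σ²·(k+1)/(k·n₁).
So n₁ = (1 + 1/k)·((z_{α/2} + z_β)/d)² = 1.400 × (3.290/0.21)².
n₁ = 1.400 × 245.44 = 343.6.
Round up: n₁ = 344, giving n₂ = 2.5 × 344 = 860.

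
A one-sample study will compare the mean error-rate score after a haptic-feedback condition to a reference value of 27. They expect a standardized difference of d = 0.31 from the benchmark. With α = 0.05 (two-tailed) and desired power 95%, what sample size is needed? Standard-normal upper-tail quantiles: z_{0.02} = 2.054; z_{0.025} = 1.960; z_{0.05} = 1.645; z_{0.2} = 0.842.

n = 136

For a one-sample test: n = ((z_{α/2} + z_β) / d)².
z_{α/2} + z_β = 1.960 + 1.645 = 3.605.
n = (3.605 / 0.31)² = 11.629² = 135.23.
Round up.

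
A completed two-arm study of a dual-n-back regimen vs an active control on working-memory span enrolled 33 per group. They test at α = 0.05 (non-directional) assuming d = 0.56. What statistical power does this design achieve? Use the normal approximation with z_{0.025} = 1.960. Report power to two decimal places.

power ≈ 0.62

For two equal groups, power = Φ(d·√(n/2) − z_{α/2}).
d·√(n/2) = 0.56 × √(33/2) = 0.56 × 4.062 = 2.275.
z_β = 2.275 − 1.960 = 0.315.
Power = Φ(0.315) = 0.624.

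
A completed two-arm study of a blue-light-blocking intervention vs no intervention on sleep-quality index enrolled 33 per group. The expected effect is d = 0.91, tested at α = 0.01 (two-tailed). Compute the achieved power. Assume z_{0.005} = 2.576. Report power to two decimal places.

power ≈ 0.87

For two equal groups, power = Φ(d·√(n/2) − z_{α/2}).
d·√(n/2) = 0.91 × √(33/2) = 0.91 × 4.062 = 3.696.
z_β = 3.696 − 2.576 = 1.120.
Power = Φ(1.120) = 0.869.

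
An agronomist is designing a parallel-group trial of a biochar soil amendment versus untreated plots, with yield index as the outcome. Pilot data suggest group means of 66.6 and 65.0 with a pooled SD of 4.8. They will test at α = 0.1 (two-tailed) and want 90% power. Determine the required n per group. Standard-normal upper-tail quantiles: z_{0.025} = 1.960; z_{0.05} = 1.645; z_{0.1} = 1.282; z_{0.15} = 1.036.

n = 155 per group

Cohen's d = |M₁ − M₂| / SD_pooled = |66.6 − 65.0| / 4.8 = 1.6 / 4.8 = 0.333.
For two independent groups with equal n: n = 2·((z_{α/2} + z_β) / d)².
z_{α/2} + z_β = 1.645 + 1.282 = 2.927.
n = 2 × (2.927 / 0.333)² = 2 × 8.790² = 2 × 77.26 = 154.5.
Round up to the next whole participant.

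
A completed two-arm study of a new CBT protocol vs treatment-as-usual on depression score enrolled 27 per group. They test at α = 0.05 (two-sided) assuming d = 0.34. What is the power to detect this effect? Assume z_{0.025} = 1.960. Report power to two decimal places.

For two equal groups, power = Φ(d·√(n/2) − z_{α/2}).
d·√(n/2) = 0.34 × √(27/2) = 0.34 × 3.674 = 1.249.
z_β = 1.249 − 1.960 = -0.711.
Power = Φ(-0.711) = 0.239.

power ≈ 0.24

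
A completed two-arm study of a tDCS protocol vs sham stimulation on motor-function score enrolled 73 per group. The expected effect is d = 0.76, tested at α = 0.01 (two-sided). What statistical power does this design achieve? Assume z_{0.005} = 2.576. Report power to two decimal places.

For two equal groups, power = Φ(d·√(n/2) − z_{α/2}).
d·√(n/2) = 0.76 × √(73/2) = 0.76 × 6.042 = 4.592.
z_β = 4.592 − 2.576 = 2.016.
Power = Φ(2.016) = 0.978.

power ≈ 0.98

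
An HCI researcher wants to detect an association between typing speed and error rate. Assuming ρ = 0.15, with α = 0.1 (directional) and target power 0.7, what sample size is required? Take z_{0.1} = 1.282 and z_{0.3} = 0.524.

n = 146

Fisher's z: C = ½·ln((1+r)/(1−r)) = ½·ln(1.3529) = 0.1511.
n = ((z_{α} + z_β)/C)² + 3.
(1.282 + 0.524) / 0.1511 = 1.806 / 0.1511 = 11.952.
n = 11.952² + 3 = 142.86 + 3 = 145.9.
Round up.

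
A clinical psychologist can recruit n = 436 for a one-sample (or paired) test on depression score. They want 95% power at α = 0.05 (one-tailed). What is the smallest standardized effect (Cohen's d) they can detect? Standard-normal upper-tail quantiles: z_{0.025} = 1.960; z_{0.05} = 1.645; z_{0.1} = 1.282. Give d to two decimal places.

d_min ≈ 0.16

For a single sample (or paired design) of n = 436: d_min = (z_{α} + z_β)/√n.
z-sum = 1.645 + 1.645 = 3.290.
d_min = 3.290 / √436 = 3.290 / 20.881 = 0.158.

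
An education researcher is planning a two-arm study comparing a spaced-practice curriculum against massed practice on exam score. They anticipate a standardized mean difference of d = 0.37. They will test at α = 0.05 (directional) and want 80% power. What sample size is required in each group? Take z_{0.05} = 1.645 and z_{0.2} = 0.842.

n = 91 per group

For two independent groups with equal n: n = 2·((z_{α} + z_β) / d)².
z_{α} + z_β = 1.645 + 0.842 = 2.487.
n = 2 × (2.487 / 0.37)² = 2 × 6.722² = 2 × 45.18 = 90.4.
Round up to the next whole participant.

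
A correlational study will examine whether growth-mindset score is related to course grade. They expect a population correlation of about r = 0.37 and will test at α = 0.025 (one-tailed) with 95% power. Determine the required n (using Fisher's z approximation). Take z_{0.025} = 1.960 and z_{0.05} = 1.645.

n = 90

Fisher's z: C = ½·ln((1+r)/(1−r)) = ½·ln(2.1746) = 0.3884.
n = ((z_{α} + z_β)/C)² + 3.
(1.960 + 1.645) / 0.3884 = 3.605 / 0.3884 = 9.282.
n = 9.282² + 3 = 86.15 + 3 = 89.1.
Round up.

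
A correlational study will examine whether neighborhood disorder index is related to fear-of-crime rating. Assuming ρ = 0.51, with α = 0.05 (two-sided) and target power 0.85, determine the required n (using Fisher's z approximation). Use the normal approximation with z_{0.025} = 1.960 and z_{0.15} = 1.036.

Fisher's z: C = ½·ln((1+r)/(1−r)) = ½·ln(3.0816) = 0.5627.
n = ((z_{α/2} + z_β)/C)² + 3.
(1.960 + 1.036) / 0.5627 = 2.996 / 0.5627 = 5.324.
n = 5.324² + 3 = 28.35 + 3 = 31.3.
Round up.

n = 32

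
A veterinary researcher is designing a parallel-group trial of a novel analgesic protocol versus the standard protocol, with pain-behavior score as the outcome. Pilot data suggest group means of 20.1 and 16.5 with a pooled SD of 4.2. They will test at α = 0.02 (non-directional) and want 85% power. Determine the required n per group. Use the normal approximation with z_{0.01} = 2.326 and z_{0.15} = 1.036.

n = 31 per group

Cohen's d = |M₁ − M₂| / SD_pooled = |20.1 − 16.5| / 4.2 = 3.6 / 4.2 = 0.857.
For two independent groups with equal n: n = 2·((z_{α/2} + z_β) / d)².
z_{α/2} + z_β = 2.326 + 1.036 = 3.362.
n = 2 × (3.362 / 0.857)² = 2 × 3.923² = 2 × 15.39 = 30.8.
Round up to the next whole participant.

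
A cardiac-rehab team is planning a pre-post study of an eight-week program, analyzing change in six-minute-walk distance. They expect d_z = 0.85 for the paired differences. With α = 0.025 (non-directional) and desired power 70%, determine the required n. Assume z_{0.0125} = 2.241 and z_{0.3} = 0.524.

n = 11 pairs

For a paired (one-sample on differences) test: n = ((z_{α/2} + z_β) / d)².
z_{α/2} + z_β = 2.241 + 0.524 = 2.765.
n = (2.765 / 0.85)² = 3.253² = 10.58.
Round up.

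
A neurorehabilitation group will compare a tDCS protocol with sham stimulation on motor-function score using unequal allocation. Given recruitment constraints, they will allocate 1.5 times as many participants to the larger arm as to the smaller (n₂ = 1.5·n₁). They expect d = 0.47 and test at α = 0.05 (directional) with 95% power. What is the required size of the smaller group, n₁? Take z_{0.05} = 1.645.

n₁ = 82

With allocation ratio k = n₂/n₁ = 1.5, Var(x̄₁−x̄₂) = σ²(1/n₁ + 1/(k·n₁)) = σ²·(k+1)/(k·n₁).
So n₁ = (1 + 1/k)·((z_{α} + z_β)/d)² = 1.667 × (3.290/0.47)².
n₁ = 1.667 × 49.00 = 81.7.
Round up: n₁ = 82, giving n₂ = 1.5 × 82 = 123.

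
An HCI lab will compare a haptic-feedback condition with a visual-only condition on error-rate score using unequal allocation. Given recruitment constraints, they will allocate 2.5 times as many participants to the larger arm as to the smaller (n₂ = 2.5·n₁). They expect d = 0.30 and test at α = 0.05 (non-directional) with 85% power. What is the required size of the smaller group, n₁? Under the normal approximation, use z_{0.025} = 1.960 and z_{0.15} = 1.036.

With allocation ratio k = n₂/n₁ = 2.5, Var(x̄₁−x̄₂) = σ²(1/n₁ + 1/(k·n₁)) = σ²·(k+1)/(k·n₁).
So n₁ = (1 + 1/k)·((z_{α/2} + z_β)/d)² = 1.400 × (2.996/0.30)².
n₁ = 1.400 × 99.73 = 139.6.
Round up: n₁ = 140, giving n₂ = 2.5 × 140 = 350.

n₁ = 140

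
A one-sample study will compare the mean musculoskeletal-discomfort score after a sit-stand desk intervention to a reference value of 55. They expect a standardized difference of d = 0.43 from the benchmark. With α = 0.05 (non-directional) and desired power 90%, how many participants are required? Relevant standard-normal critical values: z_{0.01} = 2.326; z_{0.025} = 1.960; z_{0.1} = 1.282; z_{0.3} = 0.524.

For a one-sample test: n = ((z_{α/2} + z_β) / d)².
z_{α/2} + z_β = 1.960 + 1.282 = 3.242.
n = (3.242 / 0.43)² = 7.540² = 56.84.
Round up.

n = 57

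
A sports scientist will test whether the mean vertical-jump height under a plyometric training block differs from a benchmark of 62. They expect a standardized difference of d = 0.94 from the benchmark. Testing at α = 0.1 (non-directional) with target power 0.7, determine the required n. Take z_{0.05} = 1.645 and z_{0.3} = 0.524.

n = 6

For a one-sample test: n = ((z_{α/2} + z_β) / d)².
z_{α/2} + z_β = 1.645 + 0.524 = 2.169.
n = (2.169 / 0.94)² = 2.307² = 5.32.
Round up.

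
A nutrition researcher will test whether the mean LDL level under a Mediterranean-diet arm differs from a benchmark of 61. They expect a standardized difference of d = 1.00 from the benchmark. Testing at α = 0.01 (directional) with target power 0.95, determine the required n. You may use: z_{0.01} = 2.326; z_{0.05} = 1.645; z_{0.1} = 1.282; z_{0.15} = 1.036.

For a one-sample test: n = ((z_{α} + z_β) / d)².
z_{α} + z_β = 2.326 + 1.645 = 3.971.
n = (3.971 / 1.00)² = 3.971² = 15.77.
Round up.

n = 16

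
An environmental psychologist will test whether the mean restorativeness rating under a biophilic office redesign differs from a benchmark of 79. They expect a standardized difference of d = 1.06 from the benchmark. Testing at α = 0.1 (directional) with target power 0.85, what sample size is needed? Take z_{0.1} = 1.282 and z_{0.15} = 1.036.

For a one-sample test: n = ((z_{α} + z_β) / d)².
z_{α} + z_β = 1.282 + 1.036 = 2.318.
n = (2.318 / 1.06)² = 2.187² = 4.78.
Round up.

n = 5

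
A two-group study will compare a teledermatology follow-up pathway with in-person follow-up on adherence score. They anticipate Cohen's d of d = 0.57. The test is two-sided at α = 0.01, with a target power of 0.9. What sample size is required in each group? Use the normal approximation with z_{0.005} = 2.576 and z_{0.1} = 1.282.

n = 92 per group

For two independent groups with equal n: n = 2·((z_{α/2} + z_β) / d)².
z_{α/2} + z_β = 2.576 + 1.282 = 3.858.
n = 2 × (3.858 / 0.57)² = 2 × 6.768² = 2 × 45.81 = 91.6.
Round up to the next whole participant.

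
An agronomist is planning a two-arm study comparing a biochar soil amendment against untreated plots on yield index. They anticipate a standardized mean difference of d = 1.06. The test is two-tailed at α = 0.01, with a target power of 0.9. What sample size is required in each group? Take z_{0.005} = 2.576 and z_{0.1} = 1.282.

For two independent groups with equal n: n = 2·((z_{α/2} + z_β) / d)².
z_{α/2} + z_β = 2.576 + 1.282 = 3.858.
n = 2 × (3.858 / 1.06)² = 2 × 3.640² = 2 × 13.25 = 26.5.
Round up to the next whole participant.

n = 27 per group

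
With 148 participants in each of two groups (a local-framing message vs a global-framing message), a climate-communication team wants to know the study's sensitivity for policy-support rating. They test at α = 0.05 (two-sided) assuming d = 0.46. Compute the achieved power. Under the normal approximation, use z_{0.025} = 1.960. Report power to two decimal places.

power ≈ 0.98

For two equal groups, power = Φ(d·√(n/2) − z_{α/2}).
d·√(n/2) = 0.46 × √(148/2) = 0.46 × 8.602 = 3.957.
z_β = 3.957 − 1.960 = 1.997.
Power = Φ(1.997) = 0.977.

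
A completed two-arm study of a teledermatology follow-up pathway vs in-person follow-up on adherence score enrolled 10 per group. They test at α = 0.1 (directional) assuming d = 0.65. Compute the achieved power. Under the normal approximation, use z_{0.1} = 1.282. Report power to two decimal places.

power ≈ 0.57

For two equal groups, power = Φ(d·√(n/2) − z_{α}).
d·√(n/2) = 0.65 × √(10/2) = 0.65 × 2.236 = 1.453.
z_β = 1.453 − 1.282 = 0.171.
Power = Φ(0.171) = 0.568.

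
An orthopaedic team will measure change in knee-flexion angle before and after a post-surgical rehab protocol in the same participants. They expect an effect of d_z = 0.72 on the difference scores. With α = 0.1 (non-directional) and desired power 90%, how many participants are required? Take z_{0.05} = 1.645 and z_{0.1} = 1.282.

For a paired (one-sample on differences) test: n = ((z_{α/2} + z_β) / d)².
z_{α/2} + z_β = 1.645 + 1.282 = 2.927.
n = (2.927 / 0.72)² = 4.065² = 16.53.
Round up.

n = 17 pairs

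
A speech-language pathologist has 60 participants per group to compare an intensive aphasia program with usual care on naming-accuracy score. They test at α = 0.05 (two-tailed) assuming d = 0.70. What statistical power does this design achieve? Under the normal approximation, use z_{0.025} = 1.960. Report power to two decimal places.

For two equal groups, power = Φ(d·√(n/2) − z_{α/2}).
d·√(n/2) = 0.70 × √(60/2) = 0.70 × 5.477 = 3.834.
z_β = 3.834 − 1.960 = 1.874.
Power = Φ(1.874) = 0.970.

power ≈ 0.97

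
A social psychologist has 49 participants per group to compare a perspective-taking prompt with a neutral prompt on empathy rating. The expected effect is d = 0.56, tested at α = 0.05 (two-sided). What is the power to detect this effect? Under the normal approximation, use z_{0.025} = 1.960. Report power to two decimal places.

For two equal groups, power = Φ(d·√(n/2) − z_{α/2}).
d·√(n/2) = 0.56 × √(49/2) = 0.56 × 4.950 = 2.772.
z_β = 2.772 − 1.960 = 0.812.
Power = Φ(0.812) = 0.792.

power ≈ 0.79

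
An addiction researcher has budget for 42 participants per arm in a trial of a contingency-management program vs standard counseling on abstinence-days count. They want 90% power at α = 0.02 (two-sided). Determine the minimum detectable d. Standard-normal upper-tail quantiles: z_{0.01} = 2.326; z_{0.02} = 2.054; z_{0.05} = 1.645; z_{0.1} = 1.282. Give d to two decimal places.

d_min ≈ 0.79

For two independent groups of n = 42 each: d_min = (z_{α/2} + z_β)·√(2/n).
z-sum = 2.326 + 1.282 = 3.608.
d_min = 3.608 × √(2/42) = 3.608 × 0.2182 = 0.787.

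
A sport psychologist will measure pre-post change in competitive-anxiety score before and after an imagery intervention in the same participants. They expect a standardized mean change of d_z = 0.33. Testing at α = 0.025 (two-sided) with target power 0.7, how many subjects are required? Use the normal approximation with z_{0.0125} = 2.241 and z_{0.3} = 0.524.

For a paired (one-sample on differences) test: n = ((z_{α/2} + z_β) / d)².
z_{α/2} + z_β = 2.241 + 0.524 = 2.765.
n = (2.765 / 0.33)² = 8.379² = 70.20.
Round up.

n = 71 pairs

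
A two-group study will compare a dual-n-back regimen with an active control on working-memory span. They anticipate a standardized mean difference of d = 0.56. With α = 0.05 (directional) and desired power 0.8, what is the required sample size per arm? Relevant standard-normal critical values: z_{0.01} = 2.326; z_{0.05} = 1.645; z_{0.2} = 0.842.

For two independent groups with equal n: n = 2·((z_{α} + z_β) / d)².
z_{α} + z_β = 1.645 + 0.842 = 2.487.
n = 2 × (2.487 / 0.56)² = 2 × 4.441² = 2 × 19.72 = 39.4.
Round up to the next whole participant.

n = 40 per group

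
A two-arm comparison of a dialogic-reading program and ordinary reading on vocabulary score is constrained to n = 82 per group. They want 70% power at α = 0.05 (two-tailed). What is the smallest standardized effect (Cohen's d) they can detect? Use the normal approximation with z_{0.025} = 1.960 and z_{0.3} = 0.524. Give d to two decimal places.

For two independent groups of n = 82 each: d_min = (z_{α/2} + z_β)·√(2/n).
z-sum = 1.960 + 0.524 = 2.484.
d_min = 2.484 × √(2/82) = 2.484 × 0.1562 = 0.388.

d_min ≈ 0.39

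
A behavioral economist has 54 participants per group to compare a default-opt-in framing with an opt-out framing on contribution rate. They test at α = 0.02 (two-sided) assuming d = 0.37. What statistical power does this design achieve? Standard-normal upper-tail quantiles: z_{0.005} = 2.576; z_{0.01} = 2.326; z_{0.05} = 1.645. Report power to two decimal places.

For two equal groups, power = Φ(d·√(n/2) − z_{α/2}).
d·√(n/2) = 0.37 × √(54/2) = 0.37 × 5.196 = 1.923.
z_β = 1.923 − 2.326 = -0.403.
Power = Φ(-0.403) = 0.343.

power ≈ 0.34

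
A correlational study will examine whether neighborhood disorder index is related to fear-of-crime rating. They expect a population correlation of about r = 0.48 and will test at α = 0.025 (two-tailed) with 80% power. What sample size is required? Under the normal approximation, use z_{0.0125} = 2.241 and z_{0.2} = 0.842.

n = 38

Fisher's z: C = ½·ln((1+r)/(1−r)) = ½·ln(2.8462) = 0.5230.
n = ((z_{α/2} + z_β)/C)² + 3.
(2.241 + 0.842) / 0.5230 = 3.083 / 0.5230 = 5.895.
n = 5.895² + 3 = 34.75 + 3 = 37.7.
Round up.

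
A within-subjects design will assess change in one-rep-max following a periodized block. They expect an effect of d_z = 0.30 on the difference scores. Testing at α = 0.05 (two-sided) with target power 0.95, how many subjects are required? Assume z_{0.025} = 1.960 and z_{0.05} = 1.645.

n = 145 pairs

For a paired (one-sample on differences) test: n = ((z_{α/2} + z_β) / d)².
z_{α/2} + z_β = 1.960 + 1.645 = 3.605.
n = (3.605 / 0.30)² = 12.017² = 144.40.
Round up.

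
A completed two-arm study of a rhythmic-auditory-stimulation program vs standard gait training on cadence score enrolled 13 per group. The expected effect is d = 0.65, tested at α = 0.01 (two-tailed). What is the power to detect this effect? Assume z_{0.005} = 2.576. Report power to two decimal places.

For two equal groups, power = Φ(d·√(n/2) − z_{α/2}).
d·√(n/2) = 0.65 × √(13/2) = 0.65 × 2.550 = 1.657.
z_β = 1.657 − 2.576 = -0.919.
Power = Φ(-0.919) = 0.179.

power ≈ 0.18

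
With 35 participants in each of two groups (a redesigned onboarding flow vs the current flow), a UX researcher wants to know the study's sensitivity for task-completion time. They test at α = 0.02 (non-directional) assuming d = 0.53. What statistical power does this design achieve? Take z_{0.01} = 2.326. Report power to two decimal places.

For two equal groups, power = Φ(d·√(n/2) − z_{α/2}).
d·√(n/2) = 0.53 × √(35/2) = 0.53 × 4.183 = 2.217.
z_β = 2.217 − 2.326 = -0.109.
Power = Φ(-0.109) = 0.457.

power ≈ 0.46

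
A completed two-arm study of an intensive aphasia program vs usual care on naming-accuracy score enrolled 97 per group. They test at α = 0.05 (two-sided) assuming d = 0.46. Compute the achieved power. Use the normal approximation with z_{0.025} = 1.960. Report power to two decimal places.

For two equal groups, power = Φ(d·√(n/2) − z_{α/2}).
d·√(n/2) = 0.46 × √(97/2) = 0.46 × 6.964 = 3.204.
z_β = 3.204 − 1.960 = 1.244.
Power = Φ(1.244) = 0.893.

power ≈ 0.89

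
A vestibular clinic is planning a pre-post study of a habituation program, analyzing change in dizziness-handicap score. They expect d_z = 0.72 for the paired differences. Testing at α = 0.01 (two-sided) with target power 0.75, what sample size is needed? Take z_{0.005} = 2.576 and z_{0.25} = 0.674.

n = 21 pairs

For a paired (one-sample on differences) test: n = ((z_{α/2} + z_β) / d)².
z_{α/2} + z_β = 2.576 + 0.674 = 3.250.
n = (3.250 / 0.72)² = 4.514² = 20.38.
Round up.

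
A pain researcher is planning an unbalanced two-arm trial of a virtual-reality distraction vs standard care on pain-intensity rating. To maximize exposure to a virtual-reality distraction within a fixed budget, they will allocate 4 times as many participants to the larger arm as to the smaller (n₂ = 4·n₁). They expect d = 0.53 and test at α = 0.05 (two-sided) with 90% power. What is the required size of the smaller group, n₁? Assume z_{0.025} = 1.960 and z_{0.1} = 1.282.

With allocation ratio k = n₂/n₁ = 4, Var(x̄₁−x̄₂) = σ²(1/n₁ + 1/(k·n₁)) = σ²·(k+1)/(k·n₁).
So n₁ = (1 + 1/k)·((z_{α/2} + z_β)/d)² = 1.250 × (3.242/0.53)².
n₁ = 1.250 × 37.42 = 46.8.
Round up: n₁ = 47, giving n₂ = 4 × 47 = 188.

n₁ = 47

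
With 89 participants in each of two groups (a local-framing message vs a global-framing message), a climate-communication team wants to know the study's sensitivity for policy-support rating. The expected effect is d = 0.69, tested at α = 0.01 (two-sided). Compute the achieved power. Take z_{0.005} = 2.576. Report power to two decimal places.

For two equal groups, power = Φ(d·√(n/2) − z_{α/2}).
d·√(n/2) = 0.69 × √(89/2) = 0.69 × 6.671 = 4.603.
z_β = 4.603 − 2.576 = 2.027.
Power = Φ(2.027) = 0.979.

power ≈ 0.98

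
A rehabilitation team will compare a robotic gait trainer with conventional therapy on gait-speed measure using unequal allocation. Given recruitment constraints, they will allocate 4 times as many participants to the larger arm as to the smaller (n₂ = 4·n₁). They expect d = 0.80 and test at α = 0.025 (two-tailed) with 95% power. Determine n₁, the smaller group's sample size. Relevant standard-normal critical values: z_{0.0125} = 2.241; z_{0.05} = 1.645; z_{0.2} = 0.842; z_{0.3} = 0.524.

n₁ = 30

With allocation ratio k = n₂/n₁ = 4, Var(x̄₁−x̄₂) = σ²(1/n₁ + 1/(k·n₁)) = σ²·(k+1)/(k·n₁).
So n₁ = (1 + 1/k)·((z_{α/2} + z_β)/d)² = 1.250 × (3.886/0.80)².
n₁ = 1.250 × 23.60 = 29.5.
Round up: n₁ = 30, giving n₂ = 4 × 30 = 120.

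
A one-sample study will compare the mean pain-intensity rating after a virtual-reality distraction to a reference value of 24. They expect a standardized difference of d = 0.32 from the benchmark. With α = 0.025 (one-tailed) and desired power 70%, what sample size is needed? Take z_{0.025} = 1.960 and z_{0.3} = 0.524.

For a one-sample test: n = ((z_{α} + z_β) / d)².
z_{α} + z_β = 1.960 + 0.524 = 2.484.
n = (2.484 / 0.32)² = 7.763² = 60.26.
Round up.

n = 61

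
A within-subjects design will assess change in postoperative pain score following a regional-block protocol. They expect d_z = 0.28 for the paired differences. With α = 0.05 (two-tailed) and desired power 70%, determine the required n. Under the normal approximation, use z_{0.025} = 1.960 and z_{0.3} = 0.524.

For a paired (one-sample on differences) test: n = ((z_{α/2} + z_β) / d)².
z_{α/2} + z_β = 1.960 + 0.524 = 2.484.
n = (2.484 / 0.28)² = 8.871² = 78.70.
Round up.

n = 79 pairs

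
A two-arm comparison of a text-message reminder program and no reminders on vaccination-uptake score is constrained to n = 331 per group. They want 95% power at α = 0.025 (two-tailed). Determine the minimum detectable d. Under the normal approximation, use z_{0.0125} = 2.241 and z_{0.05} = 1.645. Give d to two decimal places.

d_min ≈ 0.30

For two independent groups of n = 331 each: d_min = (z_{α/2} + z_β)·√(2/n).
z-sum = 2.241 + 1.645 = 3.886.
d_min = 3.886 × √(2/331) = 3.886 × 0.0777 = 0.302.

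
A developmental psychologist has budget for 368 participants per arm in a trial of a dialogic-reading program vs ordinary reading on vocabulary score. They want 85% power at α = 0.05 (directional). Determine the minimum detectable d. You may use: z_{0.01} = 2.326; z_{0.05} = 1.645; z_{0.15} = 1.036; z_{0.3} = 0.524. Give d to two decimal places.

d_min ≈ 0.20

For two independent groups of n = 368 each: d_min = (z_{α} + z_β)·√(2/n).
z-sum = 1.645 + 1.036 = 2.681.
d_min = 2.681 × √(2/368) = 2.681 × 0.0737 = 0.198.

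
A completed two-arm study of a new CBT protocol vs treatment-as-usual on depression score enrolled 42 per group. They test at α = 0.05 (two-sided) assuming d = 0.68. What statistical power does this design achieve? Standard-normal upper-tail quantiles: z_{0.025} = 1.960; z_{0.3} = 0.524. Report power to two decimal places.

For two equal groups, power = Φ(d·√(n/2) − z_{α/2}).
d·√(n/2) = 0.68 × √(42/2) = 0.68 × 4.583 = 3.116.
z_β = 3.116 − 1.960 = 1.156.
Power = Φ(1.156) = 0.876.

power ≈ 0.88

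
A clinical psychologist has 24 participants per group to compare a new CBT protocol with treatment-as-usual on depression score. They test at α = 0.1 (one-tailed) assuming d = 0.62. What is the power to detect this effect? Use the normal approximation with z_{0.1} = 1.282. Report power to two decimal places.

For two equal groups, power = Φ(d·√(n/2) − z_{α}).
d·√(n/2) = 0.62 × √(24/2) = 0.62 × 3.464 = 2.148.
z_β = 2.148 − 1.282 = 0.866.
Power = Φ(0.866) = 0.807.

power ≈ 0.81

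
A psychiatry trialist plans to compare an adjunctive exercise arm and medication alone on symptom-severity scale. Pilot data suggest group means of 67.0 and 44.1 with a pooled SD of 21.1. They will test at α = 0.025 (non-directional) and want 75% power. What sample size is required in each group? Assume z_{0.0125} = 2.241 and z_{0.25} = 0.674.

n = 15 per group

Cohen's d = |M₁ − M₂| / SD_pooled = |67.0 − 44.1| / 21.1 = 22.9 / 21.1 = 1.085.
For two independent groups with equal n: n = 2·((z_{α/2} + z_β) / d)².
z_{α/2} + z_β = 2.241 + 0.674 = 2.915.
n = 2 × (2.915 / 1.085)² = 2 × 2.687² = 2 × 7.22 = 14.4.
Round up to the next whole participant.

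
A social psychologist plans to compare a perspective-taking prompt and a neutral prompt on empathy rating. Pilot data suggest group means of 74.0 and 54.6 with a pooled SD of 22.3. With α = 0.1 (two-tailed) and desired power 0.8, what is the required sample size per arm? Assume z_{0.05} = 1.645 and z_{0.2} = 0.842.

Cohen's d = |M₁ − M₂| / SD_pooled = |74.0 − 54.6| / 22.3 = 19.4 / 22.3 = 0.870.
For two independent groups with equal n: n = 2·((z_{α/2} + z_β) / d)².
z_{α/2} + z_β = 1.645 + 0.842 = 2.487.
n = 2 × (2.487 / 0.870)² = 2 × 2.859² = 2 × 8.17 = 16.3.
Round up to the next whole participant.

n = 17 per group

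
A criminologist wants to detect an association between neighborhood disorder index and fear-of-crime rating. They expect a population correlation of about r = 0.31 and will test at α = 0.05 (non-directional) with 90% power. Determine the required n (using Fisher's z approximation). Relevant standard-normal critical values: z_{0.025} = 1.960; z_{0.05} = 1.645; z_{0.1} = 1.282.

n = 106

Fisher's z: C = ½·ln((1+r)/(1−r)) = ½·ln(1.8986) = 0.3205.
n = ((z_{α/2} + z_β)/C)² + 3.
(1.960 + 1.282) / 0.3205 = 3.242 / 0.3205 = 10.115.
n = 10.115² + 3 = 102.32 + 3 = 105.3.
Round up.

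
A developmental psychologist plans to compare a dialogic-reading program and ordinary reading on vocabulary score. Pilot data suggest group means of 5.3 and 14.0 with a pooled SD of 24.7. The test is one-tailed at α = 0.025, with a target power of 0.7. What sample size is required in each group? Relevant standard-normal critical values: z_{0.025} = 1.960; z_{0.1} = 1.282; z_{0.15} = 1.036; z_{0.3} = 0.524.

n = 100 per group

Cohen's d = |M₁ − M₂| / SD_pooled = |5.3 − 14.0| / 24.7 = 8.7 / 24.7 = 0.352.
For two independent groups with equal n: n = 2·((z_{α} + z_β) / d)².
z_{α} + z_β = 1.960 + 0.524 = 2.484.
n = 2 × (2.484 / 0.352)² = 2 × 7.057² = 2 × 49.80 = 99.6.
Round up to the next whole participant.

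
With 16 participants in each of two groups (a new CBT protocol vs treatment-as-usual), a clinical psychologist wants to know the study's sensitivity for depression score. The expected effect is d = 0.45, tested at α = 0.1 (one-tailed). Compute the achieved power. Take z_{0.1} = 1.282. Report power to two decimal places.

For two equal groups, power = Φ(d·√(n/2) − z_{α}).
d·√(n/2) = 0.45 × √(16/2) = 0.45 × 2.828 = 1.273.
z_β = 1.273 − 1.282 = -0.009.
Power = Φ(-0.009) = 0.496.

power ≈ 0.50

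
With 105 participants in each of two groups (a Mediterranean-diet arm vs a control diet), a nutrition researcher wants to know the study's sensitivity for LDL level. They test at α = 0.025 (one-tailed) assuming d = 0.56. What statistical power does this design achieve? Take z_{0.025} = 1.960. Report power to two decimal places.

power ≈ 0.98

For two equal groups, power = Φ(d·√(n/2) − z_{α}).
d·√(n/2) = 0.56 × √(105/2) = 0.56 × 7.246 = 4.058.
z_β = 4.058 − 1.960 = 2.098.
Power = Φ(2.098) = 0.982.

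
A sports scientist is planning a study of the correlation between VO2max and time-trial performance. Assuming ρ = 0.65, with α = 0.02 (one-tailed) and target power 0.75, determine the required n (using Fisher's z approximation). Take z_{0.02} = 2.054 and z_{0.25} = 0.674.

n = 16

Fisher's z: C = ½·ln((1+r)/(1−r)) = ½·ln(4.7143) = 0.7753.
n = ((z_{α} + z_β)/C)² + 3.
(2.054 + 0.674) / 0.7753 = 2.728 / 0.7753 = 3.519.
n = 3.519² + 3 = 12.38 + 3 = 15.4.
Round up.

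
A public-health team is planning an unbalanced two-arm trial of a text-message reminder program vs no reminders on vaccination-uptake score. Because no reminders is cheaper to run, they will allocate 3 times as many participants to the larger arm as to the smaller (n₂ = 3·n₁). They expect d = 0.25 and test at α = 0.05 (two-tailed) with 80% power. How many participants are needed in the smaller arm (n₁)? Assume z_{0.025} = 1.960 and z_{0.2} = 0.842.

n₁ = 168

With allocation ratio k = n₂/n₁ = 3, Var(x̄₁−x̄₂) = σ²(1/n₁ + 1/(k·n₁)) = σ²·(k+1)/(k·n₁).
So n₁ = (1 + 1/k)·((z_{α/2} + z_β)/d)² = 1.333 × (2.802/0.25)².
n₁ = 1.333 × 125.62 = 167.5.
Round up: n₁ = 168, giving n₂ = 3 × 168 = 504.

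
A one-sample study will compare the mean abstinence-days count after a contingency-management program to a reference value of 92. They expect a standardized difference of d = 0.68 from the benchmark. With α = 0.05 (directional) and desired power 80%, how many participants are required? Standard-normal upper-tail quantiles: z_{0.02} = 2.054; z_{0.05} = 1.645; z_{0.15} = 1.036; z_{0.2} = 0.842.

For a one-sample test: n = ((z_{α} + z_β) / d)².
z_{α} + z_β = 1.645 + 0.842 = 2.487.
n = (2.487 / 0.68)² = 3.657² = 13.38.
Round up.

n = 14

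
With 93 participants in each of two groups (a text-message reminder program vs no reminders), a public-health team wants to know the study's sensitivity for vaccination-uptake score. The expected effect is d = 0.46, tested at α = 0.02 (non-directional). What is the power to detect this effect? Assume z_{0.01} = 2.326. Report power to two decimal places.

power ≈ 0.79

For two equal groups, power = Φ(d·√(n/2) − z_{α/2}).
d·√(n/2) = 0.46 × √(93/2) = 0.46 × 6.819 = 3.137.
z_β = 3.137 − 2.326 = 0.811.
Power = Φ(0.811) = 0.791.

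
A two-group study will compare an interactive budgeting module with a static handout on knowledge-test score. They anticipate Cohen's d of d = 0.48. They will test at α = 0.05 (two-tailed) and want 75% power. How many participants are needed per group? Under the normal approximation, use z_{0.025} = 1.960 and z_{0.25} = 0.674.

n = 61 per group

For two independent groups with equal n: n = 2·((z_{α/2} + z_β) / d)².
z_{α/2} + z_β = 1.960 + 0.674 = 2.634.
n = 2 × (2.634 / 0.48)² = 2 × 5.487² = 2 × 30.11 = 60.2.
Round up to the next whole participant.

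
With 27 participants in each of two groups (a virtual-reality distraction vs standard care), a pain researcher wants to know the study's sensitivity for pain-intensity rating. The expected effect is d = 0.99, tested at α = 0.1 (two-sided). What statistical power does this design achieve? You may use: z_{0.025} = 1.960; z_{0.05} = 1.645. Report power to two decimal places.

power ≈ 0.98

For two equal groups, power = Φ(d·√(n/2) − z_{α/2}).
d·√(n/2) = 0.99 × √(27/2) = 0.99 × 3.674 = 3.637.
z_β = 3.637 − 1.645 = 1.992.
Power = Φ(1.992) = 0.977.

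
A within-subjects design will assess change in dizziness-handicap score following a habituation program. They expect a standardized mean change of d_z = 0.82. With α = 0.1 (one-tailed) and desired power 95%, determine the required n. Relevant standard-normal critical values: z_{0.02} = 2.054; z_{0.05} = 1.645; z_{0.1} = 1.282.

n = 13 pairs

For a paired (one-sample on differences) test: n = ((z_{α} + z_β) / d)².
z_{α} + z_β = 1.282 + 1.645 = 2.927.
n = (2.927 / 0.82)² = 3.570² = 12.74.
Round up.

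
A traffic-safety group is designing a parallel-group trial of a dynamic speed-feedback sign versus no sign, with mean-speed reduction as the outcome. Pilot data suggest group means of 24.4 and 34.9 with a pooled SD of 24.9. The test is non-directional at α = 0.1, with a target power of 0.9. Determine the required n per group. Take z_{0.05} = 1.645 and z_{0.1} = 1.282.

Cohen's d = |M₁ − M₂| / SD_pooled = |24.4 − 34.9| / 24.9 = 10.5 / 24.9 = 0.422.
For two independent groups with equal n: n = 2·((z_{α/2} + z_β) / d)².
z_{α/2} + z_β = 1.645 + 1.282 = 2.927.
n = 2 × (2.927 / 0.422)² = 2 × 6.936² = 2 × 48.11 = 96.2.
Round up to the next whole participant.

n = 97 per group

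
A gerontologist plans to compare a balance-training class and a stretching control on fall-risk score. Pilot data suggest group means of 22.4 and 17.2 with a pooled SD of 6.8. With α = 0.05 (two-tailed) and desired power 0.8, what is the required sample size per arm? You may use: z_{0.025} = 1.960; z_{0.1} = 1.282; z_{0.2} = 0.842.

Cohen's d = |M₁ − M₂| / SD_pooled = |22.4 − 17.2| / 6.8 = 5.2 / 6.8 = 0.765.
For two independent groups with equal n: n = 2·((z_{α/2} + z_β) / d)².
z_{α/2} + z_β = 1.960 + 0.842 = 2.802.
n = 2 × (2.802 / 0.765)² = 2 × 3.663² = 2 × 13.42 = 26.8.
Round up to the next whole participant.

n = 27 per group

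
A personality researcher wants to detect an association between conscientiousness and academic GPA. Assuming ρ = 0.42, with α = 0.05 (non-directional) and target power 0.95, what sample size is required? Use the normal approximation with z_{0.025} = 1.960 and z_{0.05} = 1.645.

n = 68

Fisher's z: C = ½·ln((1+r)/(1−r)) = ½·ln(2.4483) = 0.4477.
n = ((z_{α/2} + z_β)/C)² + 3.
(1.960 + 1.645) / 0.4477 = 3.605 / 0.4477 = 8.052.
n = 8.052² + 3 = 64.84 + 3 = 67.8.
Round up.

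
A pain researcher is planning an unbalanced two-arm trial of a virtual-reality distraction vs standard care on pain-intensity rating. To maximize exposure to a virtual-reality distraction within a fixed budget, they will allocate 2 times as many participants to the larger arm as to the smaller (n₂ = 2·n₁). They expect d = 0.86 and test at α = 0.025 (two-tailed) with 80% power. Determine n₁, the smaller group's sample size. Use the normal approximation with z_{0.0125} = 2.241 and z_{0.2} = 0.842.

n₁ = 20

With allocation ratio k = n₂/n₁ = 2, Var(x̄₁−x̄₂) = σ²(1/n₁ + 1/(k·n₁)) = σ²·(k+1)/(k·n₁).
So n₁ = (1 + 1/k)·((z_{α/2} + z_β)/d)² = 1.500 × (3.083/0.86)².
n₁ = 1.500 × 12.85 = 19.3.
Round up: n₁ = 20, giving n₂ = 2 × 20 = 40.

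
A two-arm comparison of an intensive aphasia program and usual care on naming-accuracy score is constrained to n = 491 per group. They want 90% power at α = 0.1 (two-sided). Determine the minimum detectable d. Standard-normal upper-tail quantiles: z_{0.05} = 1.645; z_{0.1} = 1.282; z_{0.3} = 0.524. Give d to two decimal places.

d_min ≈ 0.19

For two independent groups of n = 491 each: d_min = (z_{α/2} + z_β)·√(2/n).
z-sum = 1.645 + 1.282 = 2.927.
d_min = 2.927 × √(2/491) = 2.927 × 0.0638 = 0.187.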